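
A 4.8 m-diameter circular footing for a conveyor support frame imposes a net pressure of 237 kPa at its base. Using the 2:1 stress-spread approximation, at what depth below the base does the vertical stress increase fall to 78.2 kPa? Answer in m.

z ≈ 3.56 m

2:1 spreading — at depth z the loaded area has grown by z in each plan dimension:
qD²/(D+z)² = Δσ_z ⇒ z = D(√(q/Δσ_z) − 1) = 4.8×(√(237/78.2) − 1) = 3.556 m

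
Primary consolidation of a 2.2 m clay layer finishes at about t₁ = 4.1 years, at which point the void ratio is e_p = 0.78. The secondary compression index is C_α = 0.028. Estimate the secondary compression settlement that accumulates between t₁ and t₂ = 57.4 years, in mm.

S_s ≈ 39.7 mm

Secondary compression: S_s = C_α·H/(1+e_p)·log₁₀(t₂/t₁)
S_s = 0.028×2.2/(1+0.78)×log₁₀(57.4/4.1)
    = 0.03461 × 1.146 = 0.03966 m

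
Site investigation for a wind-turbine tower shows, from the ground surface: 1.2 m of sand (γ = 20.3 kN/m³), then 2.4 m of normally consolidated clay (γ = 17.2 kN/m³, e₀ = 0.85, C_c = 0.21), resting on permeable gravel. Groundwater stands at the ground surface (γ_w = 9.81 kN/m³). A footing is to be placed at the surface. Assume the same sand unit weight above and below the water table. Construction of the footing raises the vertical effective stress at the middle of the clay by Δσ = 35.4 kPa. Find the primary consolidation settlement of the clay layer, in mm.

Mid-depth of clay below the ground surface: z = 1.2 + 2.4/2 = 2.4 m.
Total vertical stress at mid-clay: σ_v = 20.3×1.2 + 17.2×1.2 = 45 kPa.
Pore pressure: u = 9.81×(2.4 − 0) = 23.544 kPa.
Initial effective stress: σ'_0 = σ_v − u = 45 − 23.544 = 21.456 kPa.
Final effective stress: σ'_f = σ'_0 + Δσ = 21.456 + 35.4 = 56.856 kPa.
Normally consolidated clay, so the full stress increment lies on the virgin compression line:
S_c = C_c·H/(1+e₀)·log₁₀(σ'_f/σ'_0) = 0.21×2.4/(1+0.85)×log₁₀(56.856/21.456)
    = 0.27243 × 0.42323 = 0.1153 m

S_c ≈ 115 mm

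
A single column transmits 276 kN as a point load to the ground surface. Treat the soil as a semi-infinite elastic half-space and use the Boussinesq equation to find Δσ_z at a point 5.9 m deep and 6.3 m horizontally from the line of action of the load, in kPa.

Δσ_z ≈ 0.565 kPa

Boussinesq vertical stress below a point load on an elastic half-space:
Δσ_z = 3P/(2πz²) · [1 + (r/z)²]^(−5/2)
r/z = 6.3/5.9 = 1.0678; [1+(r/z)²]^(−5/2) = 0.14923.
Δσ_z = 3×276/(2π×5.9²) × 0.14923 = 3.7857 × 0.14923 = 0.5649 kPa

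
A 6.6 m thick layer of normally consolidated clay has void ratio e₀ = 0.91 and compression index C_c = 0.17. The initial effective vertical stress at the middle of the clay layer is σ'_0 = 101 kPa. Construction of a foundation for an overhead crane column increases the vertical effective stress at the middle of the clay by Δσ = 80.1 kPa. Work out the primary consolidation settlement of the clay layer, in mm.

Final effective stress: σ'_f = σ'_0 + Δσ = 101 + 80.1 = 181.1 kPa.
Normally consolidated clay, so the full stress increment lies on the virgin compression line:
S_c = C_c·H/(1+e₀)·log₁₀(σ'_f/σ'_0) = 0.17×6.6/(1+0.91)×log₁₀(181.1/101)
    = 0.58743 × 0.2536 = 0.149 m

S_c ≈ 149 mm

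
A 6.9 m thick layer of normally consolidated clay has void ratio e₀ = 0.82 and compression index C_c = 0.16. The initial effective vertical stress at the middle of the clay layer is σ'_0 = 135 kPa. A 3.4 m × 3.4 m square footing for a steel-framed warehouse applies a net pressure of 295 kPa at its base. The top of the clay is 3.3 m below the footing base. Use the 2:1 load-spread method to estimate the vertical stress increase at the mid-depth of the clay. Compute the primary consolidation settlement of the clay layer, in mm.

S_c ≈ 57.8 mm

Mid-depth of clay below the footing base: z = 3.3 + 6.9/2 = 6.75 m.
Stress increase at mid-clay by the 2:1 spreading method:
Δσ = qBL/((B+z)(L+z)) = 295×3.4×3.4/((3.4+6.75)(3.4+6.75)) = 33.102 kPa
Final effective stress: σ'_f = σ'_0 + Δσ = 135 + 33.102 = 168.1 kPa.
Normally consolidated clay, so the full stress increment lies on the virgin compression line:
S_c = C_c·H/(1+e₀)·log₁₀(σ'_f/σ'_0) = 0.16×6.9/(1+0.82)×log₁₀(168.1/135)
    = 0.60659 × 0.095234 = 0.05777 m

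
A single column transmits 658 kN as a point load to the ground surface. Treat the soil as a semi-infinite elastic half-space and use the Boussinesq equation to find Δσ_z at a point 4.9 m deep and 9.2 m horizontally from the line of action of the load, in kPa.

Boussinesq vertical stress below a point load on an elastic half-space:
Δσ_z = 3P/(2πz²) · [1 + (r/z)²]^(−5/2)
r/z = 9.2/4.9 = 1.8776; [1+(r/z)²]^(−5/2) = 0.022957.
Δσ_z = 3×658/(2π×4.9²) × 0.022957 = 13.085 × 0.022957 = 0.3004 kPa

Δσ_z ≈ 0.3 kPa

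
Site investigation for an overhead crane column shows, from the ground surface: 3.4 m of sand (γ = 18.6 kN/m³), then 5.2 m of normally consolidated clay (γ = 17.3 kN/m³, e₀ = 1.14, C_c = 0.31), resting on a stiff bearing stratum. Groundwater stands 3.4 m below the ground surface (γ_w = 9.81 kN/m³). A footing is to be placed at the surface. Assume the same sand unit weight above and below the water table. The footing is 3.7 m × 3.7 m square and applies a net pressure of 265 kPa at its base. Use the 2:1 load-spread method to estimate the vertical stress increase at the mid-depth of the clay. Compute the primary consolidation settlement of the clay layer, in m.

S_c ≈ 0.125 m

Mid-depth of clay below the ground surface: z = 3.4 + 5.2/2 = 6 m.
Total vertical stress at mid-clay: σ_v = 18.6×3.4 + 17.3×2.6 = 108.22 kPa.
Pore pressure: u = 9.81×(6 − 3.4) = 25.506 kPa.
Initial effective stress: σ'_0 = σ_v − u = 108.22 − 25.506 = 82.714 kPa.
Stress increase at mid-clay by the 2:1 spreading method:
Δσ = qBL/((B+z)(L+z)) = 265×3.7×3.7/((3.7+6)(3.7+6)) = 38.557 kPa
Final effective stress: σ'_f = σ'_0 + Δσ = 82.714 + 38.557 = 121.27 kPa.
Normally consolidated clay, so the full stress increment lies on the virgin compression line:
S_c = C_c·H/(1+e₀)·log₁₀(σ'_f/σ'_0) = 0.31×5.2/(1+1.14)×log₁₀(121.27/82.714)
    = 0.75327 × 0.16617 = 0.1252 m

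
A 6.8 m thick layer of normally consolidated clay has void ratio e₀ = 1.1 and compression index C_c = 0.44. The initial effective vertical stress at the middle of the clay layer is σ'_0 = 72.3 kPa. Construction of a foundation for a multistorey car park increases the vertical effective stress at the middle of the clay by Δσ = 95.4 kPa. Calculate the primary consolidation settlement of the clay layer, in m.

S_c ≈ 0.521 m

Final effective stress: σ'_f = σ'_0 + Δσ = 72.3 + 95.4 = 167.7 kPa.
Normally consolidated clay, so the full stress increment lies on the virgin compression line:
S_c = C_c·H/(1+e₀)·log₁₀(σ'_f/σ'_0) = 0.44×6.8/(1+1.1)×log₁₀(167.7/72.3)
    = 1.4248 × 0.36539 = 0.5206 m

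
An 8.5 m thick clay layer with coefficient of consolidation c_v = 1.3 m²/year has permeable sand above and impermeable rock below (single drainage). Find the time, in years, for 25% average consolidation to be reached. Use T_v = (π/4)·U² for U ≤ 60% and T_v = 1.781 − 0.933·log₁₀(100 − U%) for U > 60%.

t ≈ 2.73 years

Drainage path length: H_d = H = 8.5 m (single drainage).
U ≤ 60%: T_v = (π/4)·U² = (π/4)×0.25² = 0.049087.
t = T_v·H_d²/c_v = 0.049087×8.5²/1.3 = 2.728 years.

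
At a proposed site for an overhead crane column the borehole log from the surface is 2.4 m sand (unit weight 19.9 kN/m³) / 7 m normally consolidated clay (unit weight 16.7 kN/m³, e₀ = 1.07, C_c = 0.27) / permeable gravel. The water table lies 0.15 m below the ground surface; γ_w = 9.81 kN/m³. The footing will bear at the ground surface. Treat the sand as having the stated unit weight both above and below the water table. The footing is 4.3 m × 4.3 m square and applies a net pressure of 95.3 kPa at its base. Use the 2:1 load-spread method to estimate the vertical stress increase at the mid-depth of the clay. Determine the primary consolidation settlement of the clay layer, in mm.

S_c ≈ 116 mm

Mid-depth of clay below the ground surface: z = 2.4 + 7/2 = 5.9 m.
Total vertical stress at mid-clay: σ_v = 19.9×2.4 + 16.7×3.5 = 106.21 kPa.
Pore pressure: u = 9.81×(5.9 − 0.15) = 56.408 kPa.
Initial effective stress: σ'_0 = σ_v − u = 106.21 − 56.408 = 49.802 kPa.
Stress increase at mid-clay by the 2:1 spreading method:
Δσ = qBL/((B+z)(L+z)) = 95.3×4.3×4.3/((4.3+5.9)(4.3+5.9)) = 16.937 kPa
Final effective stress: σ'_f = σ'_0 + Δσ = 49.802 + 16.937 = 66.739 kPa.
Normally consolidated clay, so the full stress increment lies on the virgin compression line:
S_c = C_c·H/(1+e₀)·log₁₀(σ'_f/σ'_0) = 0.27×7/(1+1.07)×log₁₀(66.739/49.802)
    = 0.91304 × 0.12713 = 0.1161 m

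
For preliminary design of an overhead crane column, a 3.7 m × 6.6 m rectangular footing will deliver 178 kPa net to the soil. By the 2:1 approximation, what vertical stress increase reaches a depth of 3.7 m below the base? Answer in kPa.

By the 2:1 method the load spreads at 1 horizontal : 2 vertical, so at depth z the loaded area has grown by z in each plan dimension:
Δσ = qBL/((B+z)(L+z)) = 178×3.7×6.6/((3.7+3.7)(6.6+3.7)) = 57.029 kPa

Δσ_z ≈ 57 kPa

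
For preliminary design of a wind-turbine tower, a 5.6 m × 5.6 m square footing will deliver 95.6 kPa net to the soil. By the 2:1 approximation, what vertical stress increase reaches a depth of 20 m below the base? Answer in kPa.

Δσ_z ≈ 4.57 kPa

By the 2:1 method the load spreads at 1 horizontal : 2 vertical, so at depth z the loaded area has grown by z in each plan dimension:
Δσ = qBL/((B+z)(L+z)) = 95.6×5.6×5.6/((5.6+20)(5.6+20)) = 4.5746 kPa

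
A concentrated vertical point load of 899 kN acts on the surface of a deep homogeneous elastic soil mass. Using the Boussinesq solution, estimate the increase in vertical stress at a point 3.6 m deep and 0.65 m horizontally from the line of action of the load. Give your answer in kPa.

Δσ_z ≈ 30.6 kPa

Boussinesq vertical stress below a point load on an elastic half-space:
Δσ_z = 3P/(2πz²) · [1 + (r/z)²]^(−5/2)
r/z = 0.65/3.6 = 0.18056; [1+(r/z)²]^(−5/2) = 0.92293.
Δσ_z = 3×899/(2π×3.6²) × 0.92293 = 33.12 × 0.92293 = 30.57 kPa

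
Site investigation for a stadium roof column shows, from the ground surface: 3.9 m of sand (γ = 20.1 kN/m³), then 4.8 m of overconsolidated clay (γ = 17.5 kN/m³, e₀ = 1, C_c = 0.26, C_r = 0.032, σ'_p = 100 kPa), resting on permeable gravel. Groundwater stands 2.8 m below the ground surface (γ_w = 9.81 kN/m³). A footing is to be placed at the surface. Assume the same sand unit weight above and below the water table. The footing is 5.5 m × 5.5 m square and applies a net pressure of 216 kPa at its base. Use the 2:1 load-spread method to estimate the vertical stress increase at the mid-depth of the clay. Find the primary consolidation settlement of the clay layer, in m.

Mid-depth of clay below the ground surface: z = 3.9 + 4.8/2 = 6.3 m.
Total vertical stress at mid-clay: σ_v = 20.1×3.9 + 17.5×2.4 = 120.39 kPa.
Pore pressure: u = 9.81×(6.3 − 2.8) = 34.335 kPa.
Initial effective stress: σ'_0 = σ_v − u = 120.39 − 34.335 = 86.055 kPa.
Stress increase at mid-clay by the 2:1 spreading method:
Δσ = qBL/((B+z)(L+z)) = 216×5.5×5.5/((5.5+6.3)(5.5+6.3)) = 46.926 kPa
Final effective stress: σ'_f = 86.055 + 46.926 = 132.98 kPa.
σ'_f = 132.98 > σ'_p = 100 kPa, so the stress path crosses the preconsolidation pressure — recompression up to σ'_p, then virgin compression beyond:
S_c = H/(1+e₀)·[C_r·log₁₀(σ'_p/σ'_0) + C_c·log₁₀(σ'_f/σ'_p)]
    = 4.8/2 × [0.032×log₁₀(100/86.055) + 0.26×log₁₀(132.98/100)]
    = 2.4 × [0.0020872 + 0.032184] = 0.08225 m

S_c ≈ 0.0823 m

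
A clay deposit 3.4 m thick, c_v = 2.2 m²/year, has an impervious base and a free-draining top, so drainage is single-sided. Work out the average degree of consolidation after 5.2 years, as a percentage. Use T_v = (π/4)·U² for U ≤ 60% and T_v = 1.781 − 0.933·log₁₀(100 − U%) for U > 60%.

U ≈ 92.9 %

Drainage path length: H_d = H = 3.4 m (single drainage).
T_v = c_v·t/H_d² = 2.2×5.2/3.4² = 0.98962.
T_v = 0.98962 corresponds to the U > 60% branch:
U = 1 − 10^((1.781 − T_v)/0.933)/100 = 0.9295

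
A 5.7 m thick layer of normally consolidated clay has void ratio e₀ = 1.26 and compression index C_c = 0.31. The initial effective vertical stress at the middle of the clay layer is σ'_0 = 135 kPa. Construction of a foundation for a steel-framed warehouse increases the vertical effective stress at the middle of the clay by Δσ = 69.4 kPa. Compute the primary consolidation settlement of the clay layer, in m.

S_c ≈ 0.141 m

Final effective stress: σ'_f = σ'_0 + Δσ = 135 + 69.4 = 204.4 kPa.
Normally consolidated clay, so the full stress increment lies on the virgin compression line:
S_c = C_c·H/(1+e₀)·log₁₀(σ'_f/σ'_0) = 0.31×5.7/(1+1.26)×log₁₀(204.4/135)
    = 0.78186 × 0.18015 = 0.1409 m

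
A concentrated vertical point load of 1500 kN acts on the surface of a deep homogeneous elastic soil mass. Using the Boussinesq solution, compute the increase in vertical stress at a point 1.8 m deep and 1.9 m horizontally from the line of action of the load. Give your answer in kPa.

Boussinesq vertical stress below a point load on an elastic half-space:
Δσ_z = 3P/(2πz²) · [1 + (r/z)²]^(−5/2)
r/z = 1.9/1.8 = 1.0556; [1+(r/z)²]^(−5/2) = 0.15386.
Δσ_z = 3×1500/(2π×1.8²) × 0.15386 = 221.05 × 0.15386 = 34.01 kPa

Δσ_z ≈ 34 kPa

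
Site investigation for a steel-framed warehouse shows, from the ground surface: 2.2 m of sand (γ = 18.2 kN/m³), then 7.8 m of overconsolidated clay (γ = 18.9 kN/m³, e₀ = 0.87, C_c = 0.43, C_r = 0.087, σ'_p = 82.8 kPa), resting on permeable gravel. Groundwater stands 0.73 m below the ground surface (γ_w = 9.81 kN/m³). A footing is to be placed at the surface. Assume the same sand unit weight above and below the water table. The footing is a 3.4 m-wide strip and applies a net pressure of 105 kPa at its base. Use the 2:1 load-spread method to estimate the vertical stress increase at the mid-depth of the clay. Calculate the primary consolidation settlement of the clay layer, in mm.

S_c ≈ 184 mm

Mid-depth of clay below the ground surface: z = 2.2 + 7.8/2 = 6.1 m.
Total vertical stress at mid-clay: σ_v = 18.2×2.2 + 18.9×3.9 = 113.75 kPa.
Pore pressure: u = 9.81×(6.1 − 0.73) = 52.68 kPa.
Initial effective stress: σ'_0 = σ_v − u = 113.75 − 52.68 = 61.07 kPa.
Stress increase at mid-clay by the 2:1 spreading method:
Δσ = qB/(B+z) = 105×3.4/(3.4+6.1) = 37.579 kPa
Final effective stress: σ'_f = 61.07 + 37.579 = 98.649 kPa.
σ'_f = 98.649 > σ'_p = 82.8 kPa, so the stress path crosses the preconsolidation pressure — recompression up to σ'_p, then virgin compression beyond:
S_c = H/(1+e₀)·[C_r·log₁₀(σ'_p/σ'_0) + C_c·log₁₀(σ'_f/σ'_p)]
    = 7.8/1.87 × [0.087×log₁₀(82.8/61.07) + 0.43×log₁₀(98.649/82.8)]
    = 4.1711 × [0.011502 + 0.032707] = 0.1844 m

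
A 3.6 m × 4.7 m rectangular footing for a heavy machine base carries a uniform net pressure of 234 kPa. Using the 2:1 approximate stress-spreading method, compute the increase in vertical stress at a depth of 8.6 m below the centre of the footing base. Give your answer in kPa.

By the 2:1 method the load spreads at 1 horizontal : 2 vertical, so at depth z the loaded area has grown by z in each plan dimension:
Δσ = qBL/((B+z)(L+z)) = 234×3.6×4.7/((3.6+8.6)(4.7+8.6)) = 24.401 kPa

Δσ_z ≈ 24.4 kPa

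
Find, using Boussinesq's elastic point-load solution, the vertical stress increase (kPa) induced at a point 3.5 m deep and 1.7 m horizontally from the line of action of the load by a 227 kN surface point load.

Δσ_z ≈ 5.21 kPa

Boussinesq vertical stress below a point load on an elastic half-space:
Δσ_z = 3P/(2πz²) · [1 + (r/z)²]^(−5/2)
r/z = 1.7/3.5 = 0.48571; [1+(r/z)²]^(−5/2) = 0.58888.
Δσ_z = 3×227/(2π×3.5²) × 0.58888 = 8.8477 × 0.58888 = 5.21 kPa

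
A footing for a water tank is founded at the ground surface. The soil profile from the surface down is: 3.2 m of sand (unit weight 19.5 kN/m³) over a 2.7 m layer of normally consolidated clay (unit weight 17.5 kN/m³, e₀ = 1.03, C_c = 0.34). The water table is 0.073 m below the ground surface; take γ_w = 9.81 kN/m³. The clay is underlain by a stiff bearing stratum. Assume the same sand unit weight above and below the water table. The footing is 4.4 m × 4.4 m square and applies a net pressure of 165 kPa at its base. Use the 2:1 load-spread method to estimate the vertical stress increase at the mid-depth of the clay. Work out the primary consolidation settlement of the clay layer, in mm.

S_c ≈ 131 mm

Mid-depth of clay below the ground surface: z = 3.2 + 2.7/2 = 4.55 m.
Total vertical stress at mid-clay: σ_v = 19.5×3.2 + 17.5×1.35 = 86.025 kPa.
Pore pressure: u = 9.81×(4.55 − 0.073) = 43.919 kPa.
Initial effective stress: σ'_0 = σ_v − u = 86.025 − 43.919 = 42.106 kPa.
Stress increase at mid-clay by the 2:1 spreading method:
Δσ = qBL/((B+z)(L+z)) = 165×4.4×4.4/((4.4+4.55)(4.4+4.55)) = 39.879 kPa
Final effective stress: σ'_f = σ'_0 + Δσ = 42.106 + 39.879 = 81.985 kPa.
Normally consolidated clay, so the full stress increment lies on the virgin compression line:
S_c = C_c·H/(1+e₀)·log₁₀(σ'_f/σ'_0) = 0.34×2.7/(1+1.03)×log₁₀(81.985/42.106)
    = 0.45222 × 0.28939 = 0.1309 m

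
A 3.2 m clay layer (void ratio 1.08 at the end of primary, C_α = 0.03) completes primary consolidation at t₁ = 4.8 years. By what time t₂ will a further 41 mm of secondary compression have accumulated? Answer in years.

t₂ ≈ 37.1 years

S_s = C_α·H/(1+e_p)·log₁₀(t₂/t₁) ⇒ log₁₀(t₂/t₁) = S_s·(1+e_p)/(C_α·H).
log₁₀(t₂/t₁) = 0.041 × (1+1.08) / (0.03×3.2) = 0.8883
t₂ = t₁ × 10^0.8883 = 4.8 × 7.733 = 37.12 years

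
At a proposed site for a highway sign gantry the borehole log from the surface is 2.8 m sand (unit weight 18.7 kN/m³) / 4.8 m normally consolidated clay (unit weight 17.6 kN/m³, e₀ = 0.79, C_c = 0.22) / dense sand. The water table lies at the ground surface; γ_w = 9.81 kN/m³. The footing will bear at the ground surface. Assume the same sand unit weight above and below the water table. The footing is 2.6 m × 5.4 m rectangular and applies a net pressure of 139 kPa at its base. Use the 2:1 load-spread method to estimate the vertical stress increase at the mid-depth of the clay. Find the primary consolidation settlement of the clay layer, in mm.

Mid-depth of clay below the ground surface: z = 2.8 + 4.8/2 = 5.2 m.
Total vertical stress at mid-clay: σ_v = 18.7×2.8 + 17.6×2.4 = 94.6 kPa.
Pore pressure: u = 9.81×(5.2 − 0) = 51.012 kPa.
Initial effective stress: σ'_0 = σ_v − u = 94.6 − 51.012 = 43.588 kPa.
Stress increase at mid-clay by the 2:1 spreading method:
Δσ = qBL/((B+z)(L+z)) = 139×2.6×5.4/((2.6+5.2)(5.4+5.2)) = 23.604 kPa
Final effective stress: σ'_f = σ'_0 + Δσ = 43.588 + 23.604 = 67.192 kPa.
Normally consolidated clay, so the full stress increment lies on the virgin compression line:
S_c = C_c·H/(1+e₀)·log₁₀(σ'_f/σ'_0) = 0.22×4.8/(1+0.79)×log₁₀(67.192/43.588)
    = 0.58994 × 0.18795 = 0.1109 m

S_c ≈ 111 mm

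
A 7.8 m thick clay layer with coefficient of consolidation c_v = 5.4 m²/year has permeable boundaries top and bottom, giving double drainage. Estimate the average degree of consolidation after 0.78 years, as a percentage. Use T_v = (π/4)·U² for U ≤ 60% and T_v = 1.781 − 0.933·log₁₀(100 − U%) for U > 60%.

Drainage path length: H_d = H/2 = 3.9 m (double drainage).
T_v = c_v·t/H_d² = 5.4×0.78/3.9² = 0.27692.
T_v = 0.27692 corresponds to the U ≤ 60% branch:
U = √(4T_v/π) = 0.5938

U ≈ 59.4 %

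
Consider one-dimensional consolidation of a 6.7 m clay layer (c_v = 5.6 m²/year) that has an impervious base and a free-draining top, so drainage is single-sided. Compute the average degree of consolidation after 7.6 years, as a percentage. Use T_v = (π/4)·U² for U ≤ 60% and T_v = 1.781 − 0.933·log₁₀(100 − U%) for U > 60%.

Drainage path length: H_d = H = 6.7 m (single drainage).
T_v = c_v·t/H_d² = 5.6×7.6/6.7² = 0.9481.
T_v = 0.9481 corresponds to the U > 60% branch:
U = 1 − 10^((1.781 − T_v)/0.933)/100 = 0.9219

U ≈ 92.2 %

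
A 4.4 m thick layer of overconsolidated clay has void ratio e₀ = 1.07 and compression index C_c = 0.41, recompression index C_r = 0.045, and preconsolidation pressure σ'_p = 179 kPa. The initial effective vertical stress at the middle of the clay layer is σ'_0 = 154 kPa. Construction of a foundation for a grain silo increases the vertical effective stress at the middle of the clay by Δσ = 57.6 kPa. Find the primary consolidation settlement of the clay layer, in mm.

S_c ≈ 69.6 mm

Final effective stress: σ'_f = 154 + 57.6 = 211.6 kPa.
σ'_f = 211.6 > σ'_p = 179 kPa, so the stress path crosses the preconsolidation pressure — recompression up to σ'_p, then virgin compression beyond:
S_c = H/(1+e₀)·[C_r·log₁₀(σ'_p/σ'_0) + C_c·log₁₀(σ'_f/σ'_p)]
    = 4.4/2.07 × [0.045×log₁₀(179/154) + 0.41×log₁₀(211.6/179)]
    = 2.1256 × [0.00294 + 0.029792] = 0.06958 m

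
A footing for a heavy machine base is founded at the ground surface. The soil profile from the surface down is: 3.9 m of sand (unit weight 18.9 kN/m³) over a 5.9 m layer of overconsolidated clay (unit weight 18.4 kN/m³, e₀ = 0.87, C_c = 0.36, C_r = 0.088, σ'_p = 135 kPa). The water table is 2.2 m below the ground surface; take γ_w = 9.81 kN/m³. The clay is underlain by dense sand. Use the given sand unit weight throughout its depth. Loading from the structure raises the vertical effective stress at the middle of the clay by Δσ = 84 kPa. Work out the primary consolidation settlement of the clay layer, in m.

Mid-depth of clay below the ground surface: z = 3.9 + 5.9/2 = 6.85 m.
Total vertical stress at mid-clay: σ_v = 18.9×3.9 + 18.4×2.95 = 127.99 kPa.
Pore pressure: u = 9.81×(6.85 − 2.2) = 45.617 kPa.
Initial effective stress: σ'_0 = σ_v − u = 127.99 − 45.617 = 82.373 kPa.
Final effective stress: σ'_f = 82.373 + 84 = 166.37 kPa.
σ'_f = 166.37 > σ'_p = 135 kPa, so the stress path crosses the preconsolidation pressure — recompression up to σ'_p, then virgin compression beyond:
S_c = H/(1+e₀)·[C_r·log₁₀(σ'_p/σ'_0) + C_c·log₁₀(σ'_f/σ'_p)]
    = 5.9/1.87 × [0.088×log₁₀(135/82.373) + 0.36×log₁₀(166.37/135)]
    = 3.1551 × [0.01888 + 0.032667] = 0.1626 m

S_c ≈ 0.163 m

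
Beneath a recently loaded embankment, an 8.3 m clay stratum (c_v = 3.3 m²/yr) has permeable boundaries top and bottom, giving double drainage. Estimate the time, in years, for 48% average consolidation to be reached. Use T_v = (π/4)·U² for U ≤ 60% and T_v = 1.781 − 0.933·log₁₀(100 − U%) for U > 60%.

Drainage path length: H_d = H/2 = 4.15 m (double drainage).
U ≤ 60%: T_v = (π/4)·U² = (π/4)×0.48² = 0.18096.
t = T_v·H_d²/c_v = 0.18096×4.15²/3.3 = 0.9444 years.

t ≈ 0.944 years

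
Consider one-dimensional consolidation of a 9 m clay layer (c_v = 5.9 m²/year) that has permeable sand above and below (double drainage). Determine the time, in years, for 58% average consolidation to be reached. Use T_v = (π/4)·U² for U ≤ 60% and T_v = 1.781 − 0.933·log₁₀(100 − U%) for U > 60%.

Drainage path length: H_d = H/2 = 4.5 m (double drainage).
U ≤ 60%: T_v = (π/4)·U² = (π/4)×0.58² = 0.26421.
t = T_v·H_d²/c_v = 0.26421×4.5²/5.9 = 0.9068 years.

t ≈ 0.907 years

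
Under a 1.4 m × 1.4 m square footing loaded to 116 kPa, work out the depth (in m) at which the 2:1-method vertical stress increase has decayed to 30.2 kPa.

2:1 spreading — at depth z the loaded area has grown by z in each plan dimension:
qB²/(B+z)² = Δσ_z ⇒ z = B(√(q/Δσ_z) − 1) = 1.4×(√(116/30.2) − 1) = 1.344 m

z ≈ 1.34 m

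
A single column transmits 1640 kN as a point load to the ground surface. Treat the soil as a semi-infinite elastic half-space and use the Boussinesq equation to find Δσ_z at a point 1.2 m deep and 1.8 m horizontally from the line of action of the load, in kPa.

Boussinesq vertical stress below a point load on an elastic half-space:
Δσ_z = 3P/(2πz²) · [1 + (r/z)²]^(−5/2)
r/z = 1.8/1.2 = 1.5; [1+(r/z)²]^(−5/2) = 0.052516.
Δσ_z = 3×1640/(2π×1.2²) × 0.052516 = 543.78 × 0.052516 = 28.56 kPa

Δσ_z ≈ 28.6 kPa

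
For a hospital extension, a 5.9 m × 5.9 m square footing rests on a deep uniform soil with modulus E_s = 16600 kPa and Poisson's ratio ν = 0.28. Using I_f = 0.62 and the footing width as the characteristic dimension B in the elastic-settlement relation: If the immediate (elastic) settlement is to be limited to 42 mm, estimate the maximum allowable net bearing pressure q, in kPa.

S_e = q·B·(1−ν²)/E_s · I_f  ⇒  q = S_e·E_s / (B·(1−ν²)·I_f).
q = 0.042 × 16600 / (5.9 × 0.9216 × 0.62) = 206.8 kPa

q ≈ 207 kPa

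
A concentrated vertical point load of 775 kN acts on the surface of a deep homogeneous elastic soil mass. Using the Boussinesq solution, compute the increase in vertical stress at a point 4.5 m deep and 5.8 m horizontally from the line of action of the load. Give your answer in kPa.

Δσ_z ≈ 1.58 kPa

Boussinesq vertical stress below a point load on an elastic half-space:
Δσ_z = 3P/(2πz²) · [1 + (r/z)²]^(−5/2)
r/z = 5.8/4.5 = 1.2889; [1+(r/z)²]^(−5/2) = 0.086555.
Δσ_z = 3×775/(2π×4.5²) × 0.086555 = 18.273 × 0.086555 = 1.582 kPa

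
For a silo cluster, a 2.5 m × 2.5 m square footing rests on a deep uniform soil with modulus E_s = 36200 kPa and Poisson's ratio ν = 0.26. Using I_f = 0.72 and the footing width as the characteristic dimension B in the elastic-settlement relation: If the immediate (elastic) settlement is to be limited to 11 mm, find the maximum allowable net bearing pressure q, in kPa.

S_e = q·B·(1−ν²)/E_s · I_f  ⇒  q = S_e·E_s / (B·(1−ν²)·I_f).
q = 0.011 × 36200 / (2.5 × 0.9324 × 0.72) = 237.3 kPa

q ≈ 237 kPa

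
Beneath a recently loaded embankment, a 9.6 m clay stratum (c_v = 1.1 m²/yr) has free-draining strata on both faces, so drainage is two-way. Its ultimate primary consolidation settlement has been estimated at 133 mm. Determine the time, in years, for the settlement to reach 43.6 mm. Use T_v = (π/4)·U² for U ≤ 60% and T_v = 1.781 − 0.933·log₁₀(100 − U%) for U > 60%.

Drainage path length: H_d = H/2 = 4.8 m (double drainage).
U = S(t)/S_ult = 43.6/133 = 0.3278.
U ≤ 60%: T_v = (π/4)·U² = (π/4)×0.32782² = 0.084403.
t = T_v·H_d²/c_v = 0.084403×4.8²/1.1 = 1.768 years.

t ≈ 1.77 years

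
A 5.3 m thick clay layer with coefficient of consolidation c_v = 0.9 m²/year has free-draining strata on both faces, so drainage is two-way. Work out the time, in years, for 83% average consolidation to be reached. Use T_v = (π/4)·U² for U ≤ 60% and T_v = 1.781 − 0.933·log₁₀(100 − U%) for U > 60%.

Drainage path length: H_d = H/2 = 2.65 m (double drainage).
U > 60%: T_v = 1.781 − 0.933·log₁₀(100 − 83) = 0.63299.
t = T_v·H_d²/c_v = 0.63299×2.65²/0.9 = 4.939 years.

t ≈ 4.94 years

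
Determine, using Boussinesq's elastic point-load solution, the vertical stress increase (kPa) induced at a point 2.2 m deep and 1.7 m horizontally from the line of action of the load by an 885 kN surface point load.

Boussinesq vertical stress below a point load on an elastic half-space:
Δσ_z = 3P/(2πz²) · [1 + (r/z)²]^(−5/2)
r/z = 1.7/2.2 = 0.77273; [1+(r/z)²]^(−5/2) = 0.31022.
Δσ_z = 3×885/(2π×2.2²) × 0.31022 = 87.305 × 0.31022 = 27.08 kPa

Δσ_z ≈ 27.1 kPa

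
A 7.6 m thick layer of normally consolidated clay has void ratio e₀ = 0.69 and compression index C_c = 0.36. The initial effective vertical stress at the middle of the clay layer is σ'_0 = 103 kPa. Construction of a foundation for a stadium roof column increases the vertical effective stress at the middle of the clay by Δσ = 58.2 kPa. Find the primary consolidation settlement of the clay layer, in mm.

Final effective stress: σ'_f = σ'_0 + Δσ = 103 + 58.2 = 161.2 kPa.
Normally consolidated clay, so the full stress increment lies on the virgin compression line:
S_c = C_c·H/(1+e₀)·log₁₀(σ'_f/σ'_0) = 0.36×7.6/(1+0.69)×log₁₀(161.2/103)
    = 1.6189 × 0.19453 = 0.3149 m

S_c ≈ 315 mm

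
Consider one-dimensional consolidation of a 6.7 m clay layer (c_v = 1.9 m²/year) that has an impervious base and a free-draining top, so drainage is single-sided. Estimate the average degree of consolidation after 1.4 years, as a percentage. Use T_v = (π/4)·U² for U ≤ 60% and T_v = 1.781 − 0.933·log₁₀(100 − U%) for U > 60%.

Drainage path length: H_d = H = 6.7 m (single drainage).
T_v = c_v·t/H_d² = 1.9×1.4/6.7² = 0.059256.
T_v = 0.059256 corresponds to the U ≤ 60% branch:
U = √(4T_v/π) = 0.2747

U ≈ 27.5 %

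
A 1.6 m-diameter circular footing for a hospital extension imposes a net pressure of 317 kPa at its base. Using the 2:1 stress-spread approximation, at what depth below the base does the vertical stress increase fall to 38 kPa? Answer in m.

2:1 spreading — at depth z the loaded area has grown by z in each plan dimension:
qD²/(D+z)² = Δσ_z ⇒ z = D(√(q/Δσ_z) − 1) = 1.6×(√(317/38) − 1) = 3.021 m

z ≈ 3.02 m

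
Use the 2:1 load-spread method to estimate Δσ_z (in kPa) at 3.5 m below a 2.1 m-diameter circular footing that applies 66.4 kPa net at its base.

By the 2:1 method the load spreads at 1 horizontal : 2 vertical, so at depth z the loaded area has grown by z in each plan dimension:
Δσ ≈ qD²/(D+z)² = 66.4×2.1²/(2.1+3.5)² = 9.3375 kPa

Δσ_z ≈ 9.34 kPa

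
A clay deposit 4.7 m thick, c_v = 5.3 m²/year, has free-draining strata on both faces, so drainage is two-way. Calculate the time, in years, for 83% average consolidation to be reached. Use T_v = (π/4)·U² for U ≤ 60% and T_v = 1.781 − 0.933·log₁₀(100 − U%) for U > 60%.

Drainage path length: H_d = H/2 = 2.35 m (double drainage).
U > 60%: T_v = 1.781 − 0.933·log₁₀(100 − 83) = 0.63299.
t = T_v·H_d²/c_v = 0.63299×2.35²/5.3 = 0.6596 years.

t ≈ 0.66 years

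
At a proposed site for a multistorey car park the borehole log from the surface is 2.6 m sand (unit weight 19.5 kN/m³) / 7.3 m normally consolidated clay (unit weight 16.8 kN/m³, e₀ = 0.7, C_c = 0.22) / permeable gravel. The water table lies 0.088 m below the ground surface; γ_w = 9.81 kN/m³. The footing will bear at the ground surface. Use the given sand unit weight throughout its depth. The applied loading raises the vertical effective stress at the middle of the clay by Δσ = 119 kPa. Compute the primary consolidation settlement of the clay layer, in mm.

Mid-depth of clay below the ground surface: z = 2.6 + 7.3/2 = 6.25 m.
Total vertical stress at mid-clay: σ_v = 19.5×2.6 + 16.8×3.65 = 112.02 kPa.
Pore pressure: u = 9.81×(6.25 − 0.088) = 60.449 kPa.
Initial effective stress: σ'_0 = σ_v − u = 112.02 − 60.449 = 51.571 kPa.
Final effective stress: σ'_f = σ'_0 + Δσ = 51.571 + 119 = 170.57 kPa.
Normally consolidated clay, so the full stress increment lies on the virgin compression line:
S_c = C_c·H/(1+e₀)·log₁₀(σ'_f/σ'_0) = 0.22×7.3/(1+0.7)×log₁₀(170.57/51.571)
    = 0.94471 × 0.5195 = 0.4908 m

S_c ≈ 491 mm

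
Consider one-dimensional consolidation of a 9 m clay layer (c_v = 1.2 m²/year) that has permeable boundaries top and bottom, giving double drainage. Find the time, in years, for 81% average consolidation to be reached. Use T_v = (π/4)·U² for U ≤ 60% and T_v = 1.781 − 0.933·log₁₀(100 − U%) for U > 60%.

t ≈ 9.92 years

Drainage path length: H_d = H/2 = 4.5 m (double drainage).
U > 60%: T_v = 1.781 − 0.933·log₁₀(100 − 81) = 0.58792.
t = T_v·H_d²/c_v = 0.58792×4.5²/1.2 = 9.921 years.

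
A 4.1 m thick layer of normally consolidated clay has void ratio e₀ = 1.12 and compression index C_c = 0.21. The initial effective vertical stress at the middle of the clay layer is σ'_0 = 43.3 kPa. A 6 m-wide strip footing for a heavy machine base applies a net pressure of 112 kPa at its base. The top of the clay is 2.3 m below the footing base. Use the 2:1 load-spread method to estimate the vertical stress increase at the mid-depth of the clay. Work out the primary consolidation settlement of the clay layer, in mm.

Mid-depth of clay below the footing base: z = 2.3 + 4.1/2 = 4.35 m.
Stress increase at mid-clay by the 2:1 spreading method:
Δσ = qB/(B+z) = 112×6/(6+4.35) = 64.928 kPa
Final effective stress: σ'_f = σ'_0 + Δσ = 43.3 + 64.928 = 108.23 kPa.
Normally consolidated clay, so the full stress increment lies on the virgin compression line:
S_c = C_c·H/(1+e₀)·log₁₀(σ'_f/σ'_0) = 0.21×4.1/(1+1.12)×log₁₀(108.23/43.3)
    = 0.40613 × 0.39786 = 0.1616 m

S_c ≈ 162 mm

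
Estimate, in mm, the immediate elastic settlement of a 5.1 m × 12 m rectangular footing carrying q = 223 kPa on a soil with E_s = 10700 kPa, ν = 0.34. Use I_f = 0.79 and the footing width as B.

Immediate (elastic) settlement: S_e = q·B·(1−ν²)/E_s · I_f.
S_e = 223 × 5.1 × (1 − 0.34²) / 10700 × 0.79
    = 223 × 5.1 × 0.8844 / 10700 × 0.79
    = 0.07426 m = 74.26 mm

S_e ≈ 74.3 mm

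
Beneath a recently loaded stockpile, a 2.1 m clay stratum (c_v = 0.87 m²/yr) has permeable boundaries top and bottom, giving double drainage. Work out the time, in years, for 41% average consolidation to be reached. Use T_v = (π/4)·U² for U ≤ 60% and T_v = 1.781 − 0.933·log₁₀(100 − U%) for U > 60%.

Drainage path length: H_d = H/2 = 1.05 m (double drainage).
U ≤ 60%: T_v = (π/4)·U² = (π/4)×0.41² = 0.13203.
t = T_v·H_d²/c_v = 0.13203×1.05²/0.87 = 0.1673 years.

t ≈ 0.167 years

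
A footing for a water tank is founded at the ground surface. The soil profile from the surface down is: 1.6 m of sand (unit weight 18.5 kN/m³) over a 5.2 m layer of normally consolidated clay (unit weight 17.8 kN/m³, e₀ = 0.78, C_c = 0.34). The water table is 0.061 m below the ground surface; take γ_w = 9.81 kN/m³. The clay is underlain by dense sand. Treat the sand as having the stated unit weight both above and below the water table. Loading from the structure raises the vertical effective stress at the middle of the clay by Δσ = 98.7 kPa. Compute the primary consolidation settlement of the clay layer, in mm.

S_c ≈ 576 mm

Mid-depth of clay below the ground surface: z = 1.6 + 5.2/2 = 4.2 m.
Total vertical stress at mid-clay: σ_v = 18.5×1.6 + 17.8×2.6 = 75.88 kPa.
Pore pressure: u = 9.81×(4.2 − 0.061) = 40.604 kPa.
Initial effective stress: σ'_0 = σ_v − u = 75.88 − 40.604 = 35.276 kPa.
Final effective stress: σ'_f = σ'_0 + Δσ = 35.276 + 98.7 = 133.98 kPa.
Normally consolidated clay, so the full stress increment lies on the virgin compression line:
S_c = C_c·H/(1+e₀)·log₁₀(σ'_f/σ'_0) = 0.34×5.2/(1+0.78)×log₁₀(133.98/35.276)
    = 0.99326 × 0.57956 = 0.5757 m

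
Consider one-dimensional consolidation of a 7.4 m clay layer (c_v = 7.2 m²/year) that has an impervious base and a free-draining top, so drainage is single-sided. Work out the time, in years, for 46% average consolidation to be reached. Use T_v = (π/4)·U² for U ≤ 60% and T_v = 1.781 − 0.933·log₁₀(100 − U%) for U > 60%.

Drainage path length: H_d = H = 7.4 m (single drainage).
U ≤ 60%: T_v = (π/4)·U² = (π/4)×0.46² = 0.16619.
t = T_v·H_d²/c_v = 0.16619×7.4²/7.2 = 1.264 years.

t ≈ 1.26 years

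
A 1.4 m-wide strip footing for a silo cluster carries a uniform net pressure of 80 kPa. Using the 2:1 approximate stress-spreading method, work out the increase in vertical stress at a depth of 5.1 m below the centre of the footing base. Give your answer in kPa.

By the 2:1 method the load spreads at 1 horizontal : 2 vertical, so at depth z the loaded area has grown by z in each plan dimension:
Δσ = qB/(B+z) = 80×1.4/(1.4+5.1) = 17.231 kPa

Δσ_z ≈ 17.2 kPa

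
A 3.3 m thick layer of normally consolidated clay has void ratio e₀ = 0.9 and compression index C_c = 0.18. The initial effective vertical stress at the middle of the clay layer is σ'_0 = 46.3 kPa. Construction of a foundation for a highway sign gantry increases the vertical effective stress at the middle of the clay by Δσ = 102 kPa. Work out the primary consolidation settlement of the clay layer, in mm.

S_c ≈ 158 mm

Final effective stress: σ'_f = σ'_0 + Δσ = 46.3 + 102 = 148.3 kPa.
Normally consolidated clay, so the full stress increment lies on the virgin compression line:
S_c = C_c·H/(1+e₀)·log₁₀(σ'_f/σ'_0) = 0.18×3.3/(1+0.9)×log₁₀(148.3/46.3)
    = 0.31263 × 0.50556 = 0.1581 m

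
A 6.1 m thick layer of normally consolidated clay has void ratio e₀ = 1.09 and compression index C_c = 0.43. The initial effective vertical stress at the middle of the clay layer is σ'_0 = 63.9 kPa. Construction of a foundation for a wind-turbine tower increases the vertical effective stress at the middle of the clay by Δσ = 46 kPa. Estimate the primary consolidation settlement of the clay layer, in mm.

Final effective stress: σ'_f = σ'_0 + Δσ = 63.9 + 46 = 109.9 kPa.
Normally consolidated clay, so the full stress increment lies on the virgin compression line:
S_c = C_c·H/(1+e₀)·log₁₀(σ'_f/σ'_0) = 0.43×6.1/(1+1.09)×log₁₀(109.9/63.9)
    = 1.255 × 0.2355 = 0.2956 m

S_c ≈ 296 mm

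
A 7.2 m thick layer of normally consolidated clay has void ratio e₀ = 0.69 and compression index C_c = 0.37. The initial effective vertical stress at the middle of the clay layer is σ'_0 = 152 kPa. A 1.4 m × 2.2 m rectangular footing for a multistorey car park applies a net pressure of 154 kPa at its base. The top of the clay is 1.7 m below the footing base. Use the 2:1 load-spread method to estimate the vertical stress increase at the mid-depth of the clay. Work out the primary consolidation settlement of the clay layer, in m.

Mid-depth of clay below the footing base: z = 1.7 + 7.2/2 = 5.3 m.
Stress increase at mid-clay by the 2:1 spreading method:
Δσ = qBL/((B+z)(L+z)) = 154×1.4×2.2/((1.4+5.3)(2.2+5.3)) = 9.4392 kPa
Final effective stress: σ'_f = σ'_0 + Δσ = 152 + 9.4392 = 161.44 kPa.
Normally consolidated clay, so the full stress increment lies on the virgin compression line:
S_c = C_c·H/(1+e₀)·log₁₀(σ'_f/σ'_0) = 0.37×7.2/(1+0.69)×log₁₀(161.44/152)
    = 1.5763 × 0.026168 = 0.04125 m

S_c ≈ 0.0412 m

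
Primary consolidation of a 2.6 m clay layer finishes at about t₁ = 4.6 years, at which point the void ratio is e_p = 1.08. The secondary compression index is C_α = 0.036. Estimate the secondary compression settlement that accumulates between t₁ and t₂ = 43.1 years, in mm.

S_s ≈ 43.7 mm

Secondary compression: S_s = C_α·H/(1+e_p)·log₁₀(t₂/t₁)
S_s = 0.036×2.6/(1+1.08)×log₁₀(43.1/4.6)
    = 0.045 × 0.9717 = 0.04373 m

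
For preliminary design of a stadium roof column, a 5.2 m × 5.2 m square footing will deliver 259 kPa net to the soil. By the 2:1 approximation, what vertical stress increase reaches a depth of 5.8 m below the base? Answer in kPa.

By the 2:1 method the load spreads at 1 horizontal : 2 vertical, so at depth z the loaded area has grown by z in each plan dimension:
Δσ = qBL/((B+z)(L+z)) = 259×5.2×5.2/((5.2+5.8)(5.2+5.8)) = 57.879 kPa

Δσ_z ≈ 57.9 kPa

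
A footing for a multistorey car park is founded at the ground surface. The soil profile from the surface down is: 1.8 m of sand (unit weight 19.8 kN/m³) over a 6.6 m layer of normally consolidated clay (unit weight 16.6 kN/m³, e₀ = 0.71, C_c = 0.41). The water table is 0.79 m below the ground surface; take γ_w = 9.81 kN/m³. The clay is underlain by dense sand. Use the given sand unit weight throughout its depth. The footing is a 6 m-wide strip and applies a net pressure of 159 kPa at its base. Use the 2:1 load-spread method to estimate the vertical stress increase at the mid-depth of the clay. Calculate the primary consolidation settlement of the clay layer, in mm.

S_c ≈ 704 mm

Mid-depth of clay below the ground surface: z = 1.8 + 6.6/2 = 5.1 m.
Total vertical stress at mid-clay: σ_v = 19.8×1.8 + 16.6×3.3 = 90.42 kPa.
Pore pressure: u = 9.81×(5.1 − 0.79) = 42.281 kPa.
Initial effective stress: σ'_0 = σ_v − u = 90.42 − 42.281 = 48.139 kPa.
Stress increase at mid-clay by the 2:1 spreading method:
Δσ = qB/(B+z) = 159×6/(6+5.1) = 85.946 kPa
Final effective stress: σ'_f = σ'_0 + Δσ = 48.139 + 85.946 = 134.09 kPa.
Normally consolidated clay, so the full stress increment lies on the virgin compression line:
S_c = C_c·H/(1+e₀)·log₁₀(σ'_f/σ'_0) = 0.41×6.6/(1+0.71)×log₁₀(134.09/48.139)
    = 1.5825 × 0.4449 = 0.7041 m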